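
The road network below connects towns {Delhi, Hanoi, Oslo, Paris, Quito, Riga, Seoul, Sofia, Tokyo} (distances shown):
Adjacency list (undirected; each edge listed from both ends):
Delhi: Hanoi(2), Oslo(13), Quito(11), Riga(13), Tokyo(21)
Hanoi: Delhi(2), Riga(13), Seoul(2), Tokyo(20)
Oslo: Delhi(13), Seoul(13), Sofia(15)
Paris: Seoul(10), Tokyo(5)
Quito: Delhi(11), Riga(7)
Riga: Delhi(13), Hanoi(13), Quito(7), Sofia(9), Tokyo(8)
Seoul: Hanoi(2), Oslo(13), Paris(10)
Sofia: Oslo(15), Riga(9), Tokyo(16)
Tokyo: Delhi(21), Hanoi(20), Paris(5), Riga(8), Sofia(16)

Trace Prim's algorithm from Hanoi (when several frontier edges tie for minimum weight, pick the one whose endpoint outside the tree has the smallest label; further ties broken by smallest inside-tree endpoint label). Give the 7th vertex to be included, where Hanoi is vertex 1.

Quito

Prim's algorithm from Hanoi:
Step 1: cheapest edge leaving the tree is Delhi–Hanoi (2); add Delhi.
Step 2: cheapest edge leaving the tree is Hanoi–Seoul (2); add Seoul.
Step 3: cheapest edge leaving the tree is Paris–Seoul (10); add Paris.
Step 4: cheapest edge leaving the tree is Paris–Tokyo (5); add Tokyo.
Step 5: cheapest edge leaving the tree is Riga–Tokyo (8); add Riga.
Step 6: cheapest edge leaving the tree is Quito–Riga (7); add Quito.
Step 7: cheapest edge leaving the tree is Riga–Sofia (9); add Sofia.
Step 8: cheapest edge leaving the tree is Delhi–Oslo (13); add Oslo.
Vertex order: Hanoi, Delhi, Seoul, Paris, Tokyo, Riga, Quito, Sofia, Oslo. The 7th vertex is Quito.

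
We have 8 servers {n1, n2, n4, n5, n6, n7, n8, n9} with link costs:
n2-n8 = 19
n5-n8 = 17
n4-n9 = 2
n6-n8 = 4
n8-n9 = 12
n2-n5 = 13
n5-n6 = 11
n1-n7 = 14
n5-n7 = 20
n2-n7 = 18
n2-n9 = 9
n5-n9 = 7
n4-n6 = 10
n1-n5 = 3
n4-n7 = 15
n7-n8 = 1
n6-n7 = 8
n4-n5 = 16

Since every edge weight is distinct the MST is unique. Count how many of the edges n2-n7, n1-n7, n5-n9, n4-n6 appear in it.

Kruskal's algorithm — process edges by increasing weight (ties by edge label):
n7-n8 (1): add — endpoints in different components.
n4-n9 (2): add — endpoints in different components.
n1-n5 (3): add — endpoints in different components.
n6-n8 (4): add — endpoints in different components.
n5-n9 (7): add — endpoints in different components.
n6-n7 (8): skip — n7 and n6 already connected.
n2-n9 (9): add — endpoints in different components.
n4-n6 (10): add — endpoints in different components.
MST edge set: {n7-n8, n4-n9, n1-n5, n6-n8, n5-n9, n2-n9, n4-n6}.
Of the listed edges, {n5-n9, n4-n6} are in the MST → 2.

2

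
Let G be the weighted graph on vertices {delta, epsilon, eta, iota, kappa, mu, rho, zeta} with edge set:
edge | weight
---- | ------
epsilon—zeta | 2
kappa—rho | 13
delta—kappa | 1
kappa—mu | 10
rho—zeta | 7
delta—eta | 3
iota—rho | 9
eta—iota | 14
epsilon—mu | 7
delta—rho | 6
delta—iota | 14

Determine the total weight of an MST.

Prim's algorithm from delta:
Step 1: frontier [delta—kappa 1, delta—eta 3, delta—rho 6, delta—iota 14] → take delta—kappa (1); add kappa.
Step 2: frontier [delta—eta 3, delta—rho 6, delta—iota 14, kappa—mu 10, kappa—rho 13] → take delta—eta (3); add eta.
Step 3: frontier [delta—rho 6, delta—iota 14, eta—iota 14, kappa—mu 10, kappa—rho 13] → take delta—rho (6); add rho.
Step 4: frontier [delta—iota 14, eta—iota 14, kappa—mu 10, rho—zeta 7, iota—rho 9] → take rho—zeta (7); add zeta.
Step 5: frontier [delta—iota 14, eta—iota 14, kappa—mu 10, iota—rho 9, epsilon—zeta 2] → take epsilon—zeta (2); add epsilon.
Step 6: frontier [delta—iota 14, epsilon—mu 7, eta—iota 14, kappa—mu 10, iota—rho 9] → take epsilon—mu (7); add mu.
Step 7: frontier [delta—iota 14, eta—iota 14, iota—rho 9] → take iota—rho (9); add iota.
MST edges: delta—kappa, delta—eta, delta—rho, rho—zeta, epsilon—zeta, epsilon—mu, iota—rho; total weight 1+3+6+7+2+7+9 = 35.

35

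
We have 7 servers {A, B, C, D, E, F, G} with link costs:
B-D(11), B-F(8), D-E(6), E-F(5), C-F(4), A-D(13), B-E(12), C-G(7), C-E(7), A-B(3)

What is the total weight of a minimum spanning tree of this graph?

33

Kruskal: consider edges lightest-first.
A-B (3): add — endpoints in different components.
C-F (4): add — endpoints in different components.
E-F (5): add — endpoints in different components.
D-E (6): add — endpoints in different components.
C-E (7): skip — C and E already connected.
C-G (7): add — endpoints in different components.
B-F (8): add — endpoints in different components.
MST edges: A-B, C-F, E-F, D-E, C-G, B-F; total weight 3+4+5+6+7+8 = 33.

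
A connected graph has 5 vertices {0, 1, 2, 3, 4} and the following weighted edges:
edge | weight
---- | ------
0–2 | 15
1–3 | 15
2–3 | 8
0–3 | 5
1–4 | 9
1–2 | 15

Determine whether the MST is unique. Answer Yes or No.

No

Kruskal: consider edges lightest-first.
0–3 (5): add — endpoints in different components.
2–3 (8): add — endpoints in different components.
1–4 (9): add — endpoints in different components.
0–2 (15): skip — 0 and 2 already connected.
1–2 (15): add — endpoints in different components.
Non-tree edge 1–3 has weight 15, equal to the heaviest edge on its tree cycle — swapping gives another MST of the same weight. Not unique.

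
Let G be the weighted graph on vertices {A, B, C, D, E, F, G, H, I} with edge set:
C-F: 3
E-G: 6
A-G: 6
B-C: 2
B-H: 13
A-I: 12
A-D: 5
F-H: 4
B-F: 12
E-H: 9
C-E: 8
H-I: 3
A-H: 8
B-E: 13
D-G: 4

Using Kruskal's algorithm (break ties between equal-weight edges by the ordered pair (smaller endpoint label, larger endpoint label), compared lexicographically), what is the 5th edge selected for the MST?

F-H

Sort edges by weight, then run Kruskal:
B-C (2): add — endpoints in different components.
C-F (3): add — endpoints in different components.
H-I (3): add — endpoints in different components.
D-G (4): add — endpoints in different components.
F-H (4): add — endpoints in different components.
A-D (5): add — endpoints in different components.
A-G (6): skip — A and G already connected.
E-G (6): add — endpoints in different components.
A-H (8): add — endpoints in different components.
The 5th edge added is F-H.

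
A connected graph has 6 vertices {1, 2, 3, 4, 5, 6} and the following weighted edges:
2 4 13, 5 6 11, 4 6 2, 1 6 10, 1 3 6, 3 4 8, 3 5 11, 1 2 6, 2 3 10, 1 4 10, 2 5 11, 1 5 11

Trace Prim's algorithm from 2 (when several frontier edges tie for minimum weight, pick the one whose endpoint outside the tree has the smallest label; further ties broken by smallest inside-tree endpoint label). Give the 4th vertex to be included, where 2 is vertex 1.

4

Grow the tree from 2 using Prim:
Step 1: frontier [1 2 6, 2 3 10, 2 5 11, 2 4 13] → take 1 2 (6); add 1.
Step 2: frontier [1 3 6, 1 4 10, 1 6 10, 1 5 11, 2 3 10, 2 5 11, 2 4 13] → take 1 3 (6); add 3.
Step 3: frontier [1 4 10, 1 6 10, 1 5 11, 2 5 11, 2 4 13, 3 4 8, 3 5 11] → take 3 4 (8); add 4.
Step 4: frontier [1 6 10, 1 5 11, 2 5 11, 3 5 11, 4 6 2] → take 4 6 (2); add 6.
Step 5: frontier [1 5 11, 2 5 11, 3 5 11, 5 6 11] → take 1 5 (11); add 5.
Vertex order: 2, 1, 3, 4, 6, 5. The 4th vertex is 4.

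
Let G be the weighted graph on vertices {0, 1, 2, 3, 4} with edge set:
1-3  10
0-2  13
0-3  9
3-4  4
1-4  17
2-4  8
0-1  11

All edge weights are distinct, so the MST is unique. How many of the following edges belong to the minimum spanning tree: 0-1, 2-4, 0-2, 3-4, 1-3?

Kruskal's algorithm — process edges by increasing weight (ties by edge label):
3-4 (4): add. Components now {0} {1} {2} {3,4}
2-4 (8): add. Components now {0} {1} {2,3,4}
0-3 (9): add. Components now {0,2,3,4} {1}
1-3 (10): add. Components now {0,1,2,3,4}
MST edge set: {3-4, 2-4, 0-3, 1-3}.
Of the listed edges, {2-4, 3-4, 1-3} are in the MST → 3.

3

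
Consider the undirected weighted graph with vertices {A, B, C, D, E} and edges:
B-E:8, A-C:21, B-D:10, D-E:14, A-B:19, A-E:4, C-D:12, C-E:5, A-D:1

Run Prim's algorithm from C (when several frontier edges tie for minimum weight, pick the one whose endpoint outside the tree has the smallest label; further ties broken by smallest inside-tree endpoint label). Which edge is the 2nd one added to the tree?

Grow the tree from C using Prim:
Step 1: frontier [C-E 5, C-D 12, A-C 21] → take C-E (5); add E.
Step 2: frontier [C-D 12, A-C 21, A-E 4, B-E 8, D-E 14] → take A-E (4); add A.
Step 3: frontier [A-D 1, A-B 19, C-D 12, B-E 8, D-E 14] → take A-D (1); add D.
Step 4: frontier [A-B 19, B-D 10, B-E 8] → take B-E (8); add B.
The 2nd edge added is A-E.

A-E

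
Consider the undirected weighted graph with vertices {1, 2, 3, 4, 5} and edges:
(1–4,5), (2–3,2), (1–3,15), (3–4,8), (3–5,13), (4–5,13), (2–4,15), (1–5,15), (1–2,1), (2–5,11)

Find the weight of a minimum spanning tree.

Kruskal's algorithm — process edges by increasing weight (ties by edge label):
1–2 (1): add — endpoints in different components.
2–3 (2): add — endpoints in different components.
1–4 (5): add — endpoints in different components.
3–4 (8): skip — 3 and 4 already connected.
2–5 (11): add — endpoints in different components.
MST edges: 1–2, 2–3, 1–4, 2–5; total weight 1+2+5+11 = 19.

19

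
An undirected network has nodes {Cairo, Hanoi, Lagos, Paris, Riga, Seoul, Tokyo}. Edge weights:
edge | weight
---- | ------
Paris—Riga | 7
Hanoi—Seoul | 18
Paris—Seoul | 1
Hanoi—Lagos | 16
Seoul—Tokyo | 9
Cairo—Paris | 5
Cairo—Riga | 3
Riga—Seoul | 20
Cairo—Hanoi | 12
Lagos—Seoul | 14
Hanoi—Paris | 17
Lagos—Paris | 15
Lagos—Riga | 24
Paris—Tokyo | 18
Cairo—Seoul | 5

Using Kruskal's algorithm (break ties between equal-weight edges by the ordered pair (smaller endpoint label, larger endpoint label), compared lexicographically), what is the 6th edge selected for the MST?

Kruskal's algorithm — process edges by increasing weight (ties by edge label):
Paris—Seoul (1): add. Components now {Lagos} {Cairo} {Tokyo} {Hanoi} {Riga} {Paris,Seoul}
Cairo—Riga (3): add. Components now {Lagos} {Cairo,Riga} {Tokyo} {Hanoi} {Paris,Seoul}
Cairo—Paris (5): add. Components now {Lagos} {Cairo,Paris,Riga,Seoul} {Tokyo} {Hanoi}
Cairo—Seoul (5): skip — Cairo and Seoul already connected.
Paris—Riga (7): skip — Riga and Paris already connected.
Seoul—Tokyo (9): add. Components now {Lagos} {Cairo,Paris,Riga,Seoul,Tokyo} {Hanoi}
Cairo—Hanoi (12): add. Components now {Lagos} {Cairo,Hanoi,Paris,Riga,Seoul,Tokyo}
Lagos—Seoul (14): add. Components now {Cairo,Hanoi,Lagos,Paris,Riga,Seoul,Tokyo}
The 6th edge added is Lagos—Seoul.

Lagos-Seoul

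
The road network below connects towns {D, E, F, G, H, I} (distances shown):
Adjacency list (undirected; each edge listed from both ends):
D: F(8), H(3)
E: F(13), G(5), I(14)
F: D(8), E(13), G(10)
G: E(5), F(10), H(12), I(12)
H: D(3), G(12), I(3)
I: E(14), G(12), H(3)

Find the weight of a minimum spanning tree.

29

Kruskal: consider edges lightest-first.
D-H (3): add — endpoints in different components.
H-I (3): add — endpoints in different components.
E-G (5): add — endpoints in different components.
D-F (8): add — endpoints in different components.
F-G (10): add — endpoints in different components.
MST edges: D-H, H-I, E-G, D-F, F-G; total weight 3+3+5+8+10 = 29.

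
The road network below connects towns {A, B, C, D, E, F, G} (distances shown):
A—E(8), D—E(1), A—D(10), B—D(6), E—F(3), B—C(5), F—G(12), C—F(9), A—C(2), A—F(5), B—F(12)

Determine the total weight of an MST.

28

Kruskal's algorithm — process edges by increasing weight (ties by edge label):
D—E (1): add — endpoints in different components.
A—C (2): add — endpoints in different components.
E—F (3): add — endpoints in different components.
A—F (5): add — endpoints in different components.
B—C (5): add — endpoints in different components.
B—D (6): skip — B and D already connected.
A—E (8): skip — A and E already connected.
C—F (9): skip — C and F already connected.
A—D (10): skip — A and D already connected.
B—F (12): skip — B and F already connected.
F—G (12): add — endpoints in different components.
MST edges: D—E, A—C, E—F, A—F, B—C, F—G; total weight 1+2+3+5+5+12 = 28.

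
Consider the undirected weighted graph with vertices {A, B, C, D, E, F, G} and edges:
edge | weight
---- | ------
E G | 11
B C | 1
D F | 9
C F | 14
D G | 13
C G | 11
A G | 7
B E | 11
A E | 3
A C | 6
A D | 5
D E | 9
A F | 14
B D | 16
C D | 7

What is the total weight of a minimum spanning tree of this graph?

Prim's algorithm from G:
Step 1: cheapest edge leaving the tree is A G (7); add A.
Step 2: cheapest edge leaving the tree is A E (3); add E.
Step 3: cheapest edge leaving the tree is A D (5); add D.
Step 4: cheapest edge leaving the tree is A C (6); add C.
Step 5: cheapest edge leaving the tree is B C (1); add B.
Step 6: cheapest edge leaving the tree is D F (9); add F.
MST edges: A G, A E, A D, A C, B C, D F; total weight 7+3+5+6+1+9 = 31.

31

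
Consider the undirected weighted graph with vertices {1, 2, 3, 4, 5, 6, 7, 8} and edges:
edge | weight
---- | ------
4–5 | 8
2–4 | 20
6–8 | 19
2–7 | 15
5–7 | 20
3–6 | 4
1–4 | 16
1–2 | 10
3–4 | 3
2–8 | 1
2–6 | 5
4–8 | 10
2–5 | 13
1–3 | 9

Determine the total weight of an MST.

45

Prim, starting at 5.
Step 1: cheapest edge leaving the tree is 4–5 (8); add 4.
Step 2: cheapest edge leaving the tree is 3–4 (3); add 3.
Step 3: cheapest edge leaving the tree is 3–6 (4); add 6.
Step 4: cheapest edge leaving the tree is 2–6 (5); add 2.
Step 5: cheapest edge leaving the tree is 2–8 (1); add 8.
Step 6: cheapest edge leaving the tree is 1–3 (9); add 1.
Step 7: cheapest edge leaving the tree is 2–7 (15); add 7.
MST edges: 4–5, 3–4, 3–6, 2–6, 2–8, 1–3, 2–7; total weight 8+3+4+5+1+9+15 = 45.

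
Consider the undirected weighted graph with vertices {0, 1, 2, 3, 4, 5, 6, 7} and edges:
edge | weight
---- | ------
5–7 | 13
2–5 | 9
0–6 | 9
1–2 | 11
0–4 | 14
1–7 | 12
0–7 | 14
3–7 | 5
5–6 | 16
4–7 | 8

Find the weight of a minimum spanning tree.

68

Kruskal's algorithm — process edges by increasing weight (ties by edge label):
3–7 (5): add — endpoints in different components.
4–7 (8): add — endpoints in different components.
0–6 (9): add — endpoints in different components.
2–5 (9): add — endpoints in different components.
1–2 (11): add — endpoints in different components.
1–7 (12): add — endpoints in different components.
5–7 (13): skip — 5 and 7 already connected.
0–4 (14): add — endpoints in different components.
MST edges: 3–7, 4–7, 0–6, 2–5, 1–2, 1–7, 0–4; total weight 5+8+9+9+11+12+14 = 68.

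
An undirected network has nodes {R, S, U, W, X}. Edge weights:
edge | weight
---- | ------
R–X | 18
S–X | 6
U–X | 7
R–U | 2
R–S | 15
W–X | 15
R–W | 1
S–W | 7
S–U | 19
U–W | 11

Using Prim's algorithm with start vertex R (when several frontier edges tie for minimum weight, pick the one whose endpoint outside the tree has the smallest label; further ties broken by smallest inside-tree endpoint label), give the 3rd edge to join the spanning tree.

Grow the tree from R using Prim:
Step 1: frontier [R–W 1, R–U 2, R–S 15, R–X 18] → take R–W (1); add W.
Step 2: frontier [R–U 2, R–S 15, R–X 18, S–W 7, U–W 11, W–X 15] → take R–U (2); add U.
Step 3: frontier [R–S 15, R–X 18, U–X 7, S–U 19, S–W 7, W–X 15] → take S–W (7); add S.
Step 4: frontier [R–X 18, S–X 6, U–X 7, W–X 15] → take S–X (6); add X.
The 3rd edge added is S–W.

S-W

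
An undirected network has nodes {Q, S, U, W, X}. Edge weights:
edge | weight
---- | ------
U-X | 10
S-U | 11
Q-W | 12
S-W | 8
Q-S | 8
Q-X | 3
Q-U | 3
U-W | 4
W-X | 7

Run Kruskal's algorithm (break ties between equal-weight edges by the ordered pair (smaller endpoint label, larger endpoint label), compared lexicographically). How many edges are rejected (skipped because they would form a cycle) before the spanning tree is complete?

Kruskal's algorithm — process edges by increasing weight (ties by edge label):
Q-U (3): add. Components now {W} {X} {Q,U} {S}
Q-X (3): add. Components now {W} {Q,U,X} {S}
U-W (4): add. Components now {Q,U,W,X} {S}
W-X (7): skip — W and X already connected.
Q-S (8): add. Components now {Q,S,U,W,X}
Edges rejected before the tree was complete: 1.

1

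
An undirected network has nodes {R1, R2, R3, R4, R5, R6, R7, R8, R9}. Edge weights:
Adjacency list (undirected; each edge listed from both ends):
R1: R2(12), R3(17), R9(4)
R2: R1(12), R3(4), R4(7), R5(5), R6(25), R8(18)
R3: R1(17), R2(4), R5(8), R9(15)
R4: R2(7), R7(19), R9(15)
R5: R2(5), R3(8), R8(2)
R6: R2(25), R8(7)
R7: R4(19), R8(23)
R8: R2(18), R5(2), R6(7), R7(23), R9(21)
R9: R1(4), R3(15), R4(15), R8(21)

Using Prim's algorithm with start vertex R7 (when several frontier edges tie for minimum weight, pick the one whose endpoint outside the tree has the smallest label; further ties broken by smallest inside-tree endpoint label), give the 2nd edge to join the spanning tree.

Prim's algorithm from R7:
Step 1: cheapest edge leaving the tree is R4—R7 (19); add R4.
Step 2: cheapest edge leaving the tree is R2—R4 (7); add R2.
Step 3: cheapest edge leaving the tree is R2—R3 (4); add R3.
Step 4: cheapest edge leaving the tree is R2—R5 (5); add R5.
Step 5: cheapest edge leaving the tree is R5—R8 (2); add R8.
Step 6: cheapest edge leaving the tree is R6—R8 (7); add R6.
Step 7: cheapest edge leaving the tree is R1—R2 (12); add R1.
Step 8: cheapest edge leaving the tree is R1—R9 (4); add R9.
The 2nd edge added is R2—R4.

R2-R4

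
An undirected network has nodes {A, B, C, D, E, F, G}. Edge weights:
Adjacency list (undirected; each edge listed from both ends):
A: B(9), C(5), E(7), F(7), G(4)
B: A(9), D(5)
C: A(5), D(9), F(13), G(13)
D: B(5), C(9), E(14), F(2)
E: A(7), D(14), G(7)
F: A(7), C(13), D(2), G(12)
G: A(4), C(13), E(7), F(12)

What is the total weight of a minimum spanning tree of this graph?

30

Prim's algorithm from F:
Step 1: cheapest edge leaving the tree is D F (2); add D.
Step 2: cheapest edge leaving the tree is B D (5); add B.
Step 3: cheapest edge leaving the tree is A F (7); add A.
Step 4: cheapest edge leaving the tree is A G (4); add G.
Step 5: cheapest edge leaving the tree is A C (5); add C.
Step 6: cheapest edge leaving the tree is A E (7); add E.
MST edges: D F, B D, A F, A G, A C, A E; total weight 2+5+7+4+5+7 = 30.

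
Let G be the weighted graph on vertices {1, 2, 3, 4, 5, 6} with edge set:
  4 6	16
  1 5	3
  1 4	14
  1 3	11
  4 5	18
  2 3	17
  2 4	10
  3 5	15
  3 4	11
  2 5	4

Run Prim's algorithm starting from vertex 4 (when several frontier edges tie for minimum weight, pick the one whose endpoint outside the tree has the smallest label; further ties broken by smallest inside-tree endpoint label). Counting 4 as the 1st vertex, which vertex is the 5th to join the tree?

Grow the tree from 4 using Prim:
Step 1: frontier [2 4 10, 3 4 11, 1 4 14, 4 6 16, 4 5 18] → take 2 4 (10); add 2.
Step 2: frontier [2 5 4, 2 3 17, 3 4 11, 1 4 14, 4 6 16, 4 5 18] → take 2 5 (4); add 5.
Step 3: frontier [2 3 17, 3 4 11, 1 4 14, 4 6 16, 1 5 3, 3 5 15] → take 1 5 (3); add 1.
Step 4: frontier [1 3 11, 2 3 17, 3 4 11, 4 6 16, 3 5 15] → take 1 3 (11); add 3.
Step 5: frontier [4 6 16] → take 4 6 (16); add 6.
Vertex order: 4, 2, 5, 1, 3, 6. The 5th vertex is 3.

3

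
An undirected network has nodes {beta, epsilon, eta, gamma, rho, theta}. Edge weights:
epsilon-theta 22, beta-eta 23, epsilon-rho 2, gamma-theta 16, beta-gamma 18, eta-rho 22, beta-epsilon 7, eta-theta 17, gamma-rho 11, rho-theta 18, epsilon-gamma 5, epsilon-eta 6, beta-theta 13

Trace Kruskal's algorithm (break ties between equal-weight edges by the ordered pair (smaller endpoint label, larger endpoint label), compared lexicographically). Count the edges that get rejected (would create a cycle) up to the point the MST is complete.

Kruskal's algorithm — process edges by increasing weight (ties by edge label):
epsilon-rho (2): add — endpoints in different components.
epsilon-gamma (5): add — endpoints in different components.
epsilon-eta (6): add — endpoints in different components.
beta-epsilon (7): add — endpoints in different components.
gamma-rho (11): skip — gamma and rho already connected.
beta-theta (13): add — endpoints in different components.
Edges rejected before the tree was complete: 1.

1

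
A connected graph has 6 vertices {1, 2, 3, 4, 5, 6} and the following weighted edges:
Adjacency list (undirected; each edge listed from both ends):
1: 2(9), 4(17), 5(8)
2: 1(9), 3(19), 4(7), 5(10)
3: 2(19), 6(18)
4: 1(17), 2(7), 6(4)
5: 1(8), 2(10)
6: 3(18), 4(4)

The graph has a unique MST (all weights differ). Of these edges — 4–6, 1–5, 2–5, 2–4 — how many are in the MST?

Kruskal: consider edges lightest-first.
4–6 (4): add. Components now {1} {2} {3} {4,6} {5}
2–4 (7): add. Components now {1} {2,4,6} {3} {5}
1–5 (8): add. Components now {1,5} {2,4,6} {3}
1–2 (9): add. Components now {1,2,4,5,6} {3}
2–5 (10): skip — 2 and 5 already connected.
1–4 (17): skip — 1 and 4 already connected.
3–6 (18): add. Components now {1,2,3,4,5,6}
MST edge set: {4–6, 2–4, 1–5, 1–2, 3–6}.
Of the listed edges, {4–6, 1–5, 2–4} are in the MST → 3.

3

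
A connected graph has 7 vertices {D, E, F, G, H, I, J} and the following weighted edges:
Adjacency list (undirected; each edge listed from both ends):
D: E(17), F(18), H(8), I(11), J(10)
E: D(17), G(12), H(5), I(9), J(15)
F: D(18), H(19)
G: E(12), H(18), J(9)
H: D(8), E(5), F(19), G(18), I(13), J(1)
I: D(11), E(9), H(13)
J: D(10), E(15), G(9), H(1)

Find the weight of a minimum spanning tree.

Kruskal's algorithm — process edges by increasing weight (ties by edge label):
H J (1): add — endpoints in different components.
E H (5): add — endpoints in different components.
D H (8): add — endpoints in different components.
E I (9): add — endpoints in different components.
G J (9): add — endpoints in different components.
D J (10): skip — D and J already connected.
D I (11): skip — D and I already connected.
E G (12): skip — E and G already connected.
H I (13): skip — H and I already connected.
E J (15): skip — E and J already connected.
D E (17): skip — D and E already connected.
D F (18): add — endpoints in different components.
MST edges: H J, E H, D H, E I, G J, D F; total weight 1+5+8+9+9+18 = 50.

50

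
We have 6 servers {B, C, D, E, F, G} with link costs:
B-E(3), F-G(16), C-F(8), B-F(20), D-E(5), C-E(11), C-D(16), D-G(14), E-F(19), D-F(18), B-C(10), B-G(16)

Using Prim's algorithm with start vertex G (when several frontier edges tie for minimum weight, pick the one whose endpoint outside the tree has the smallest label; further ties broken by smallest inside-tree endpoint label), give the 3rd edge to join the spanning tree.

B-E

Prim, starting at G.
Step 1: frontier [D-G 14, B-G 16, F-G 16] → take D-G (14); add D.
Step 2: frontier [D-E 5, C-D 16, D-F 18, B-G 16, F-G 16] → take D-E (5); add E.
Step 3: frontier [C-D 16, D-F 18, B-E 3, C-E 11, E-F 19, B-G 16, F-G 16] → take B-E (3); add B.
Step 4: frontier [B-C 10, B-F 20, C-D 16, D-F 18, C-E 11, E-F 19, F-G 16] → take B-C (10); add C.
Step 5: frontier [B-F 20, C-F 8, D-F 18, E-F 19, F-G 16] → take C-F (8); add F.
The 3rd edge added is B-E.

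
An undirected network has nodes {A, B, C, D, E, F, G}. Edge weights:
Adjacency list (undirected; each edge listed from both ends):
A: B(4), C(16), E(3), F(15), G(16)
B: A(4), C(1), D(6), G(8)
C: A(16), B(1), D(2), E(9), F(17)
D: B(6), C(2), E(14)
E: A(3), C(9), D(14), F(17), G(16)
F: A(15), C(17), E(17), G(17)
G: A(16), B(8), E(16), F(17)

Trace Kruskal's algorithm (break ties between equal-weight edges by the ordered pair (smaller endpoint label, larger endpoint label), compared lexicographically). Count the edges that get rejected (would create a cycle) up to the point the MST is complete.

Kruskal: consider edges lightest-first.
B–C (1): add. Components now {A} {B,C} {D} {E} {F} {G}
C–D (2): add. Components now {A} {B,C,D} {E} {F} {G}
A–E (3): add. Components now {A,E} {B,C,D} {F} {G}
A–B (4): add. Components now {A,B,C,D,E} {F} {G}
B–D (6): skip — B and D already connected.
B–G (8): add. Components now {A,B,C,D,E,G} {F}
C–E (9): skip — C and E already connected.
D–E (14): skip — D and E already connected.
A–F (15): add. Components now {A,B,C,D,E,F,G}
Edges rejected before the tree was complete: 3.

3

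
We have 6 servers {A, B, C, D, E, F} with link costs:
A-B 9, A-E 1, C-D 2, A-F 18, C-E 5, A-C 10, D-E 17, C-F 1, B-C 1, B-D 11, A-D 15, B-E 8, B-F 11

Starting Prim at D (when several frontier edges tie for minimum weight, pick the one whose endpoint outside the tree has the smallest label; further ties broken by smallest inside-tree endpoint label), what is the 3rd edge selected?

Prim, starting at D.
Step 1: frontier [C-D 2, B-D 11, A-D 15, D-E 17] → take C-D (2); add C.
Step 2: frontier [B-C 1, C-F 1, C-E 5, A-C 10, B-D 11, A-D 15, D-E 17] → take B-C (1); add B.
Step 3: frontier [B-E 8, A-B 9, B-F 11, C-F 1, C-E 5, A-C 10, A-D 15, D-E 17] → take C-F (1); add F.
Step 4: frontier [B-E 8, A-B 9, C-E 5, A-C 10, A-D 15, D-E 17, A-F 18] → take C-E (5); add E.
Step 5: frontier [A-B 9, A-C 10, A-D 15, A-E 1, A-F 18] → take A-E (1); add A.
The 3rd edge added is C-F.

C-F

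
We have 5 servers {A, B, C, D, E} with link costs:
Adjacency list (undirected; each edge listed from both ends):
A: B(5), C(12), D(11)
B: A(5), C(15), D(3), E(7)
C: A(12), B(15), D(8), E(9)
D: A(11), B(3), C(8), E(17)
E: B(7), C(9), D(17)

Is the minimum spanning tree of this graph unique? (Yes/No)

Yes

Kruskal: consider edges lightest-first.
B D (3): add. Components now {A} {B,D} {C} {E}
A B (5): add. Components now {A,B,D} {C} {E}
B E (7): add. Components now {A,B,D,E} {C}
C D (8): add. Components now {A,B,C,D,E}
Every non-tree edge has weight strictly greater than the heaviest edge on the tree path between its endpoints, so the MST is unique.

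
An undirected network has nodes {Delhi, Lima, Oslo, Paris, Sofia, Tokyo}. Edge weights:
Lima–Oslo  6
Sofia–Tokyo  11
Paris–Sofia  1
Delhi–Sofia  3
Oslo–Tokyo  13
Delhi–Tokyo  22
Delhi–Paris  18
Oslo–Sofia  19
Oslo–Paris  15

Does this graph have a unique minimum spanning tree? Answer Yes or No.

Yes

Kruskal's algorithm — process edges by increasing weight (ties by edge label):
Paris–Sofia (1): add — endpoints in different components.
Delhi–Sofia (3): add — endpoints in different components.
Lima–Oslo (6): add — endpoints in different components.
Sofia–Tokyo (11): add — endpoints in different components.
Oslo–Tokyo (13): add — endpoints in different components.
Every non-tree edge has weight strictly greater than the heaviest edge on the tree path between its endpoints, so the MST is unique.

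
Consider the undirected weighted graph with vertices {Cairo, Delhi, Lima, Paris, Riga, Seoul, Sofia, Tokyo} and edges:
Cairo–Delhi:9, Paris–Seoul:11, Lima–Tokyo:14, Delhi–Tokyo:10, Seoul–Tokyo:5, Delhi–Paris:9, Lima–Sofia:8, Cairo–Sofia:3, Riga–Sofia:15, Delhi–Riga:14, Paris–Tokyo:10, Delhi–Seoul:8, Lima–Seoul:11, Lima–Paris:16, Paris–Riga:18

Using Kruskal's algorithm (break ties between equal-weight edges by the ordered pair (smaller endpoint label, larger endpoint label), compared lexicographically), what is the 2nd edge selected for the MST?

Kruskal's algorithm — process edges by increasing weight (ties by edge label):
Cairo–Sofia (3): add — endpoints in different components.
Seoul–Tokyo (5): add — endpoints in different components.
Delhi–Seoul (8): add — endpoints in different components.
Lima–Sofia (8): add — endpoints in different components.
Cairo–Delhi (9): add — endpoints in different components.
Delhi–Paris (9): add — endpoints in different components.
Delhi–Tokyo (10): skip — Delhi and Tokyo already connected.
Paris–Tokyo (10): skip — Paris and Tokyo already connected.
Lima–Seoul (11): skip — Seoul and Lima already connected.
Paris–Seoul (11): skip — Paris and Seoul already connected.
Delhi–Riga (14): add — endpoints in different components.
The 2nd edge added is Seoul–Tokyo.

Seoul-Tokyo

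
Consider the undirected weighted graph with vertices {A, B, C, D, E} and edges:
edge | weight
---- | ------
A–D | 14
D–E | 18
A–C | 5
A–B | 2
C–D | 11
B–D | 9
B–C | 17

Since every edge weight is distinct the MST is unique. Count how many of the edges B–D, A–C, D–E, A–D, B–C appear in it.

Kruskal's algorithm — process edges by increasing weight (ties by edge label):
A–B (2): add. Components now {A,B} {C} {D} {E}
A–C (5): add. Components now {A,B,C} {D} {E}
B–D (9): add. Components now {A,B,C,D} {E}
C–D (11): skip — C and D already connected.
A–D (14): skip — A and D already connected.
B–C (17): skip — B and C already connected.
D–E (18): add. Components now {A,B,C,D,E}
MST edge set: {A–B, A–C, B–D, D–E}.
Of the listed edges, {B–D, A–C, D–E} are in the MST → 3.

3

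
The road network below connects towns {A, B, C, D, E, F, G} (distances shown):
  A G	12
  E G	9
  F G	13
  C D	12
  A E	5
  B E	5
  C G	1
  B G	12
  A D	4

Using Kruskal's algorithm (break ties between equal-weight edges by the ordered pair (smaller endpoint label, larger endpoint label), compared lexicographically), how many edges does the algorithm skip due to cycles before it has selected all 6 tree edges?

3

Kruskal: consider edges lightest-first.
C G (1): add — endpoints in different components.
A D (4): add — endpoints in different components.
A E (5): add — endpoints in different components.
B E (5): add — endpoints in different components.
E G (9): add — endpoints in different components.
A G (12): skip — A and G already connected.
B G (12): skip — B and G already connected.
C D (12): skip — C and D already connected.
F G (13): add — endpoints in different components.
Edges rejected before the tree was complete: 3.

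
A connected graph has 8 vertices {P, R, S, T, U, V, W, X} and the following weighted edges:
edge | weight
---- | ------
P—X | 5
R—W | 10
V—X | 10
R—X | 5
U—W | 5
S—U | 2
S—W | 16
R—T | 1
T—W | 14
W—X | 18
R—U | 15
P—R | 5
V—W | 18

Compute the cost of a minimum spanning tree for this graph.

38

Prim, starting at X.
Step 1: cheapest edge leaving the tree is P—X (5); add P.
Step 2: cheapest edge leaving the tree is P—R (5); add R.
Step 3: cheapest edge leaving the tree is R—T (1); add T.
Step 4: cheapest edge leaving the tree is V—X (10); add V.
Step 5: cheapest edge leaving the tree is R—W (10); add W.
Step 6: cheapest edge leaving the tree is U—W (5); add U.
Step 7: cheapest edge leaving the tree is S—U (2); add S.
MST edges: P—X, P—R, R—T, V—X, R—W, U—W, S—U; total weight 5+5+1+10+10+5+2 = 38.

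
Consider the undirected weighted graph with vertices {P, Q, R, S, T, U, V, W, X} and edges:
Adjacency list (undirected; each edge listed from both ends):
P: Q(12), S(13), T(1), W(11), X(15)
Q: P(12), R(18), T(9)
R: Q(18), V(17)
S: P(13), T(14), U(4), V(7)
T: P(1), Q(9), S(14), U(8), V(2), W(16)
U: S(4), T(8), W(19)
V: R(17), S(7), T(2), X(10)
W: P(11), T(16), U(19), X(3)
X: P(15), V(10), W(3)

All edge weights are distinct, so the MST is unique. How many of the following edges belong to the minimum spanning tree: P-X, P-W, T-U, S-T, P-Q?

Sort edges by weight, then run Kruskal:
P-T (1): add — endpoints in different components.
T-V (2): add — endpoints in different components.
W-X (3): add — endpoints in different components.
S-U (4): add — endpoints in different components.
S-V (7): add — endpoints in different components.
T-U (8): skip — T and U already connected.
Q-T (9): add — endpoints in different components.
V-X (10): add — endpoints in different components.
P-W (11): skip — P and W already connected.
P-Q (12): skip — P and Q already connected.
P-S (13): skip — P and S already connected.
S-T (14): skip — S and T already connected.
P-X (15): skip — P and X already connected.
T-W (16): skip — W and T already connected.
R-V (17): add — endpoints in different components.
MST edge set: {P-T, T-V, W-X, S-U, S-V, Q-T, V-X, R-V}.
Of the listed edges, {} are in the MST → 0.

0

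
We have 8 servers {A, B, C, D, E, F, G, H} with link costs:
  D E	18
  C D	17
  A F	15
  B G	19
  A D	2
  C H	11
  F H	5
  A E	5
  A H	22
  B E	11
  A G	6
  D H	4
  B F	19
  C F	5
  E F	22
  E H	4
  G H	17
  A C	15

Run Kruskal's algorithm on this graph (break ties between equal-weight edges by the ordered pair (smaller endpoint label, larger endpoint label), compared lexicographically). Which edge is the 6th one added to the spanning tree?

Kruskal's algorithm — process edges by increasing weight (ties by edge label):
A D (2): add — endpoints in different components.
D H (4): add — endpoints in different components.
E H (4): add — endpoints in different components.
A E (5): skip — A and E already connected.
C F (5): add — endpoints in different components.
F H (5): add — endpoints in different components.
A G (6): add — endpoints in different components.
B E (11): add — endpoints in different components.
The 6th edge added is A G.

A-G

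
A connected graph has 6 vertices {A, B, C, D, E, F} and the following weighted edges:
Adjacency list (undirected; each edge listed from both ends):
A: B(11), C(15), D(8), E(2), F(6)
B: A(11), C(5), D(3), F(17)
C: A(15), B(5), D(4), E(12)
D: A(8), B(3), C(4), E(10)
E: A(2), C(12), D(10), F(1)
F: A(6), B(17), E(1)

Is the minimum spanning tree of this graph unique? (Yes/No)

Sort edges by weight, then run Kruskal:
E-F (1): add. Components now {A} {B} {C} {D} {E,F}
A-E (2): add. Components now {A,E,F} {B} {C} {D}
B-D (3): add. Components now {A,E,F} {B,D} {C}
C-D (4): add. Components now {A,E,F} {B,C,D}
B-C (5): skip — B and C already connected.
A-F (6): skip — A and F already connected.
A-D (8): add. Components now {A,B,C,D,E,F}
Every non-tree edge has weight strictly greater than the heaviest edge on the tree path between its endpoints, so the MST is unique.

Yes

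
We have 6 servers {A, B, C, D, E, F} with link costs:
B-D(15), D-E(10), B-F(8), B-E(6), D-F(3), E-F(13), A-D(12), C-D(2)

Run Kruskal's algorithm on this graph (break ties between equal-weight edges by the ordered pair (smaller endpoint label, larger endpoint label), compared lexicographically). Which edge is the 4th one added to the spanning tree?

B-F

Kruskal's algorithm — process edges by increasing weight (ties by edge label):
C-D (2): add. Components now {A} {B} {C,D} {E} {F}
D-F (3): add. Components now {A} {B} {C,D,F} {E}
B-E (6): add. Components now {A} {B,E} {C,D,F}
B-F (8): add. Components now {A} {B,C,D,E,F}
D-E (10): skip — D and E already connected.
A-D (12): add. Components now {A,B,C,D,E,F}
The 4th edge added is B-F.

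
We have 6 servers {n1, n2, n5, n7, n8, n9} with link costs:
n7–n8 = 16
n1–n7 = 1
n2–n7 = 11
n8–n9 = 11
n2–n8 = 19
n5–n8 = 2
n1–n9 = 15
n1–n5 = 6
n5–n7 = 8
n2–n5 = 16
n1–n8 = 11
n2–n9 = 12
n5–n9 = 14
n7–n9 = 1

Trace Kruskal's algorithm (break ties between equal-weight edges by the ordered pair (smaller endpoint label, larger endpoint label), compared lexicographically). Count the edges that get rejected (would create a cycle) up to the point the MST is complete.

Sort edges by weight, then run Kruskal:
n1–n7 (1): add. Components now {n2} {n8} {n1,n7} {n9} {n5}
n7–n9 (1): add. Components now {n2} {n8} {n1,n7,n9} {n5}
n5–n8 (2): add. Components now {n2} {n5,n8} {n1,n7,n9}
n1–n5 (6): add. Components now {n2} {n1,n5,n7,n8,n9}
n5–n7 (8): skip — n7 and n5 already connected.
n1–n8 (11): skip — n8 and n1 already connected.
n2–n7 (11): add. Components now {n1,n2,n5,n7,n8,n9}
Edges rejected before the tree was complete: 2.

2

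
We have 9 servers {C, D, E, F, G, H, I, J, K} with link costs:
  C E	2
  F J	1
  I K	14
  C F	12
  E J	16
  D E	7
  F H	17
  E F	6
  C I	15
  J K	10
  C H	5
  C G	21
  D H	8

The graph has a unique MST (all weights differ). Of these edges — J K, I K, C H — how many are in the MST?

Sort edges by weight, then run Kruskal:
F J (1): add — endpoints in different components.
C E (2): add — endpoints in different components.
C H (5): add — endpoints in different components.
E F (6): add — endpoints in different components.
D E (7): add — endpoints in different components.
D H (8): skip — D and H already connected.
J K (10): add — endpoints in different components.
C F (12): skip — C and F already connected.
I K (14): add — endpoints in different components.
C I (15): skip — C and I already connected.
E J (16): skip — E and J already connected.
F H (17): skip — F and H already connected.
C G (21): add — endpoints in different components.
MST edge set: {F J, C E, C H, E F, D E, J K, I K, C G}.
Of the listed edges, {J K, I K, C H} are in the MST → 3.

3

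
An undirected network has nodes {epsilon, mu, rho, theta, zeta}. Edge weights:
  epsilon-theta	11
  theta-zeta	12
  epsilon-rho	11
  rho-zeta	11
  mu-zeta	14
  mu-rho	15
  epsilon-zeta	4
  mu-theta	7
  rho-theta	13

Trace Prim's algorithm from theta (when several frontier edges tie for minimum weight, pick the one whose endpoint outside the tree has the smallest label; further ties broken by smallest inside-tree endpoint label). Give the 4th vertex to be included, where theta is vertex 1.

Prim's algorithm from theta:
Step 1: frontier [mu-theta 7, epsilon-theta 11, theta-zeta 12, rho-theta 13] → take mu-theta (7); add mu.
Step 2: frontier [mu-zeta 14, mu-rho 15, epsilon-theta 11, theta-zeta 12, rho-theta 13] → take epsilon-theta (11); add epsilon.
Step 3: frontier [epsilon-zeta 4, epsilon-rho 11, mu-zeta 14, mu-rho 15, theta-zeta 12, rho-theta 13] → take epsilon-zeta (4); add zeta.
Step 4: frontier [epsilon-rho 11, mu-rho 15, rho-theta 13, rho-zeta 11] → take epsilon-rho (11); add rho.
Vertex order: theta, mu, epsilon, zeta, rho. The 4th vertex is zeta.

zeta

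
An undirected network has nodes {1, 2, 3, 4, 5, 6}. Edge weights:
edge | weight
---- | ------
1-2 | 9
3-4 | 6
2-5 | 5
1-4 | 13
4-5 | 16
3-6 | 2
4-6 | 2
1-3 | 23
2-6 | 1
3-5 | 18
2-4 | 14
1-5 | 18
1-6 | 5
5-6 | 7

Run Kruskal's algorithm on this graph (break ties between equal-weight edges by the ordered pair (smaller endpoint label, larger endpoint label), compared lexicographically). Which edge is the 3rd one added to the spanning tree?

4-6

Sort edges by weight, then run Kruskal:
2-6 (1): add. Components now {1} {2,6} {3} {4} {5}
3-6 (2): add. Components now {1} {2,3,6} {4} {5}
4-6 (2): add. Components now {1} {2,3,4,6} {5}
1-6 (5): add. Components now {1,2,3,4,6} {5}
2-5 (5): add. Components now {1,2,3,4,5,6}
The 3rd edge added is 4-6.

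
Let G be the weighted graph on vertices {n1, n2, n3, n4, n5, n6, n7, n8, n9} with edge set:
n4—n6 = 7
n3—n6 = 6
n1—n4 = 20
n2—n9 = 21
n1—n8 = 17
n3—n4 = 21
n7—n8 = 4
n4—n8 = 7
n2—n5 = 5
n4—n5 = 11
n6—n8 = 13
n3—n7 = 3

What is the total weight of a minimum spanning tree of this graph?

Sort edges by weight, then run Kruskal:
n3—n7 (3): add — endpoints in different components.
n7—n8 (4): add — endpoints in different components.
n2—n5 (5): add — endpoints in different components.
n3—n6 (6): add — endpoints in different components.
n4—n6 (7): add — endpoints in different components.
n4—n8 (7): skip — n8 and n4 already connected.
n4—n5 (11): add — endpoints in different components.
n6—n8 (13): skip — n8 and n6 already connected.
n1—n8 (17): add — endpoints in different components.
n1—n4 (20): skip — n1 and n4 already connected.
n2—n9 (21): add — endpoints in different components.
MST edges: n3—n7, n7—n8, n2—n5, n3—n6, n4—n6, n4—n5, n1—n8, n2—n9; total weight 3+4+5+6+7+11+17+21 = 74.

74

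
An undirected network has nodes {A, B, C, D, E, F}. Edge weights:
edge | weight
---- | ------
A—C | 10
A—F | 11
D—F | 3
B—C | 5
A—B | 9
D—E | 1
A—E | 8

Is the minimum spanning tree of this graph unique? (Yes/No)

Yes

Kruskal's algorithm — process edges by increasing weight (ties by edge label):
D—E (1): add. Components now {A} {B} {C} {D,E} {F}
D—F (3): add. Components now {A} {B} {C} {D,E,F}
B—C (5): add. Components now {A} {B,C} {D,E,F}
A—E (8): add. Components now {A,D,E,F} {B,C}
A—B (9): add. Components now {A,B,C,D,E,F}
Every non-tree edge has weight strictly greater than the heaviest edge on the tree path between its endpoints, so the MST is unique.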